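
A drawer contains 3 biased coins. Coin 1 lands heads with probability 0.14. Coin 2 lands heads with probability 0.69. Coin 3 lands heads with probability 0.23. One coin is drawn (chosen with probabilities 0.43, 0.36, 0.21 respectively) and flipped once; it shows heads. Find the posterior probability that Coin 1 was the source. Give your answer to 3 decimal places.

P(heads|C1) = 0.14; P(heads|C2) = 0.69; P(heads|C3) = 0.23.
Prior × likelihood for each source: 0.43·0.14=0.06020, 0.36·0.69=0.2484, 0.21·0.23=0.04830. Summing gives P(heads) = 0.35690.
P(Coin 1 | heads) = 0.06020 / 0.35690 = 0.169.

Posterior probability ≈ 0.169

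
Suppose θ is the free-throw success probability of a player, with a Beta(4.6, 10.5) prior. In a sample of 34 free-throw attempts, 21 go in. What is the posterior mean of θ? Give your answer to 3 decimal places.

Posterior mean ≈ 0.521

Observing 21 successes and 13 failures updates Beta(4.6, 10.5) by adding the success and failure counts to the two shape parameters: α = 4.6+21 = 25.6, β = 10.5+13 = 23.5.
Posterior mean = α/(α+β) = 25.6/49.1 = 0.521.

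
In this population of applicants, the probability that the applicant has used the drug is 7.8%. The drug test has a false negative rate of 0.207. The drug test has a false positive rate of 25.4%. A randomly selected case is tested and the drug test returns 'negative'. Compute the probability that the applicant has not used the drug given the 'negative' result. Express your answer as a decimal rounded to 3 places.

Write H for 'the applicant has used the drug'. Prior odds H:¬H = 0.078/0.922 = 0.084599. For the 'negative' outcome, the likelihood ratio is 0.207/0.746 = 0.27748.
Posterior odds = 0.084599 × 0.27748 = 0.023474, so P(H|E) = 0.023474/(1+0.023474) = 0.023. Then P(¬H|E) = 1 − 0.023 = 0.977.

P(¬H | E) ≈ 0.977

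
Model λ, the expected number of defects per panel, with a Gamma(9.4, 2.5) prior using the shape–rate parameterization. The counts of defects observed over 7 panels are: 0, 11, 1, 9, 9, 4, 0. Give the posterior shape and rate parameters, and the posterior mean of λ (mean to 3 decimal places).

Posterior: Gamma(shape=43.4, rate=9.5); mean ≈ 4.568

Total count ∑xᵢ = 34 over n = 7 panels.
Gamma is conjugate to the Poisson likelihood: posterior is Gamma(shape = 9.4+34 = 43.4, rate = 2.5+7 = 9.5).
E[λ | data] = 43.4/9.5 = 4.568.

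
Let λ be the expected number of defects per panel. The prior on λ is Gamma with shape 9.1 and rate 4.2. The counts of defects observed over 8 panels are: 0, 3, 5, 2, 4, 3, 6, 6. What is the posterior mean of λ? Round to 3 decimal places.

The Poisson likelihood adds the total count to the shape and the number of exposure periods to the rate. Here ∑xᵢ = 29 and n = 8, so shape 9.1→38.1 and rate 4.2→12.2.
Posterior mean = shape/rate = 38.1/12.2 = 3.123.

Posterior mean ≈ 3.123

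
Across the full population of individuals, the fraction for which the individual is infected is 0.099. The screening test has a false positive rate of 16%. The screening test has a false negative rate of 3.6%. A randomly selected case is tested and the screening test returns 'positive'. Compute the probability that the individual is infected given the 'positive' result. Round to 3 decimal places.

Let H be the event that the individual is infected. P(H) = 0.099, so P(¬H) = 0.901. With E the 'positive' result, P(E|H) = 0.964 and P(E|¬H) = 0.16.
P(E) = 0.964·0.099 + 0.16·0.901 = 0.095436 + 0.14416 = 0.23960.
By Bayes' theorem, P(H|E) = 0.095436 / 0.23960 = 0.398.

P(H | E) ≈ 0.398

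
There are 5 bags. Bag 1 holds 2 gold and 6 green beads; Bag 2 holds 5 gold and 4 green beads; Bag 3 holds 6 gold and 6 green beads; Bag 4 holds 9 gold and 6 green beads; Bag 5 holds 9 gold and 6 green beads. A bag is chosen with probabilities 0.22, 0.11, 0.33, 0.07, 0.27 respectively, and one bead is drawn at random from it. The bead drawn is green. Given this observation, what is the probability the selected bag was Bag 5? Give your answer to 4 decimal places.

P(green|Bag 1) = 0.75; P(green|Bag 2) = 0.4444; P(green|Bag 3) = 0.5; P(green|Bag 4) = 0.4; P(green|Bag 5) = 0.4.
Prior × likelihood for each source: 0.22·0.75=0.1650, 0.11·0.4444=0.04889, 0.33·0.5=0.1650, 0.07·0.4=0.02800, 0.27·0.4=0.1080. Summing gives P(green) = 0.51489.
P(Bag 5 | green) = 0.1080 / 0.51489 = 0.2098.

Posterior probability ≈ 0.2098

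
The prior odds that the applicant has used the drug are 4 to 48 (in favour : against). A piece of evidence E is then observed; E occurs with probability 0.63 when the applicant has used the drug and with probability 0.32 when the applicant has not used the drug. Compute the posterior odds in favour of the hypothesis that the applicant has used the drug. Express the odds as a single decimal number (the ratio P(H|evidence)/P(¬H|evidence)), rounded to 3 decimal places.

Prior odds = 4/48 = 0.083333. In log-odds, ln(0.083333) = -2.4849.
Add log likelihood ratio: ln(1.9688) = 0.67740.
Posterior log-odds = -1.8075, so posterior odds = exp(-1.8075) = 0.16406.

Posterior odds ≈ 0.164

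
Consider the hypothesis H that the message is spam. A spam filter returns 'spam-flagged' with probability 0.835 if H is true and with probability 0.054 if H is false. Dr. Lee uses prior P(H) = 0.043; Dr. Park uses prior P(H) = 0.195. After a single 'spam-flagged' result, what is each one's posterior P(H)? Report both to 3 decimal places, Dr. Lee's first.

P('+'|H) = 0.835, P('+'|¬H) = 0.054.
Dr. Lee: numerator 0.835·0.043 = 0.035905; evidence = 0.035905+0.054·0.957 = 0.087583; posterior = 0.410.
Dr. Park: numerator 0.835·0.195 = 0.16282; evidence = 0.16282+0.054·0.805 = 0.20630; posterior = 0.789.

Dr. Lee: 0.410; Dr. Park: 0.789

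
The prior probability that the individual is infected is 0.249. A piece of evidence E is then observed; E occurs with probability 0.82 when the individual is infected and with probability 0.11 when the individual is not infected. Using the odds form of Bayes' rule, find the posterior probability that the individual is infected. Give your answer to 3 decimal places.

Prior odds = 0.249/(1−0.249) = 0.33156.
Likelihood ratio for E = 0.82/0.11 = 7.4545.
Posterior odds = prior odds × LR = 2.4716.
Posterior probability = odds/(1+odds) = 2.4716/3.4716 = 0.712.

Posterior probability ≈ 0.712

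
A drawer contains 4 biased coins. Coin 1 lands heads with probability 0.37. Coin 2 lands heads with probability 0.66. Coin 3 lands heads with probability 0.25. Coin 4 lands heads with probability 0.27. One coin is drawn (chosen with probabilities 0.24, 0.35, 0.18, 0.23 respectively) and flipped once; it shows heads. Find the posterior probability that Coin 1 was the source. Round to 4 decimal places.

P(heads|C1) = 0.37; P(heads|C2) = 0.66; P(heads|C3) = 0.25; P(heads|C4) = 0.27.
Prior × likelihood for each source: 0.24·0.37=0.08880, 0.35·0.66=0.2310, 0.18·0.25=0.04500, 0.23·0.27=0.06210. Summing gives P(heads) = 0.42690.
P(Coin 1 | heads) = 0.08880 / 0.42690 = 0.2080.

Posterior probability ≈ 0.2080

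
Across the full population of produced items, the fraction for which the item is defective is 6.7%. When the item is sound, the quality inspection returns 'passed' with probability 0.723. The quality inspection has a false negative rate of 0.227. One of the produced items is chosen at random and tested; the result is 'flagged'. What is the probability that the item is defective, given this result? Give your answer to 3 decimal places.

P(H | E) ≈ 0.167

Write H for 'the item is defective'. Prior odds H:¬H = 0.067/0.933 = 0.071811. For the 'flagged' outcome, the likelihood ratio is 0.773/0.277 = 2.7906.
Posterior odds = 0.071811 × 2.7906 = 0.20040, so P(H|E) = 0.20040/(1+0.20040) = 0.167.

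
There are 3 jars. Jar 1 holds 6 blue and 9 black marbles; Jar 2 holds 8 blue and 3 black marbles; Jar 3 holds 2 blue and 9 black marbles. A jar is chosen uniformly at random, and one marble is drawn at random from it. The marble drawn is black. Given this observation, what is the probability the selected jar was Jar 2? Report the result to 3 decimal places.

P(black|Jar 1) = 0.6; P(black|Jar 2) = 0.2727; P(black|Jar 3) = 0.8182.
Prior × likelihood for each source: 0.333333·0.6=0.2000, 0.333333·0.2727=0.09091, 0.333333·0.8182=0.2727. Summing gives P(black) = 0.56364.
P(Jar 2 | black) = 0.09091 / 0.56364 = 0.161.

Posterior probability ≈ 0.161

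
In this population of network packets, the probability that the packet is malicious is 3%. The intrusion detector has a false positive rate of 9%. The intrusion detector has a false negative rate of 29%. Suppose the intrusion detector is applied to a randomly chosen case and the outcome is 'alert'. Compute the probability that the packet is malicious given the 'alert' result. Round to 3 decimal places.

Write H for 'the packet is malicious'. Prior odds H:¬H = 0.03/0.97 = 0.030928. For the 'alert' outcome, the likelihood ratio is 0.71/0.09 = 7.8889.
Posterior odds = 0.030928 × 7.8889 = 0.24399, so P(H|E) = 0.24399/(1+0.24399) = 0.196.

P(H | E) ≈ 0.196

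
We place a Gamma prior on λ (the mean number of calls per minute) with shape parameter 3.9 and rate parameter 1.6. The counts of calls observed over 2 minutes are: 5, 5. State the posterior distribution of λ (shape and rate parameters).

The Poisson likelihood adds the total count to the shape and the number of exposure periods to the rate. Here ∑xᵢ = 10 and n = 2, so shape 3.9→13.9 and rate 1.6→3.6.

Posterior: Gamma(shape=13.9, rate=3.6)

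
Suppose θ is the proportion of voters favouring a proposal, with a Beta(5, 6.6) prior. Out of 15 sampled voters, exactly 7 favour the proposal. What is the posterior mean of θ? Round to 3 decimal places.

The binomial likelihood is conjugate to the Beta prior: with 7 successes and 8 failures, the posterior is Beta(5+7, 6.6+8) = Beta(12, 14.6).
E[θ | data] = 12/(12+14.6) = 0.451.

Posterior mean ≈ 0.451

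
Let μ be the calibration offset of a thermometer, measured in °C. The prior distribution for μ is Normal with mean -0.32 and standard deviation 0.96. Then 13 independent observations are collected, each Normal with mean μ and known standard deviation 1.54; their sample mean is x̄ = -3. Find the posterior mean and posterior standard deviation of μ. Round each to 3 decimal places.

Posterior mean ≈ -2.557; posterior SD ≈ 0.390

Prior precision 1/τ₀² = 1/0.96² = 1.08507; data precision n/σ² = 13/1.54² = 5.48153.
Posterior precision = 1.08507 + 5.48153 = 6.56660, giving posterior SD = 1/√6.56660 = 0.390.
Posterior mean = (1.08507·-0.32 + 5.48153·-3) / 6.56660 = -2.557.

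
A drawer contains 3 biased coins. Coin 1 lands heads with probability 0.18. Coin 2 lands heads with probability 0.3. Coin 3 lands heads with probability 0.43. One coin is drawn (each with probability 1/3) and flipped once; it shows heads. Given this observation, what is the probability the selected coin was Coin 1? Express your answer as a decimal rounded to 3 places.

Tabulate prior·likelihood by source: [1] prior 0.333333, lik 0.18, product 0.06000; [2] prior 0.333333, lik 0.3, product 0.1000; [3] prior 0.333333, lik 0.43, product 0.1433.
Normalizing constant = 0.30333; the posterior for Coin 1 is its product over the sum, 0.06000/0.30333 = 0.198.

Posterior probability ≈ 0.198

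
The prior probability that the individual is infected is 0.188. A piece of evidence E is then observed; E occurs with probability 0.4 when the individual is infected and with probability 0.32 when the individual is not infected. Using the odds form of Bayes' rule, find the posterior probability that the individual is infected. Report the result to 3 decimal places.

Prior odds = 0.188/(1−0.188) = 0.23153. In log-odds, ln(0.23153) = -1.4631.
Add log likelihood ratio: ln(1.2500) = 0.22314.
Posterior log-odds = -1.2399, so posterior odds = exp(-1.2399) = 0.28941. Converting, P(H|E) = 0.28941/1.2894 = 0.224.

Posterior probability ≈ 0.224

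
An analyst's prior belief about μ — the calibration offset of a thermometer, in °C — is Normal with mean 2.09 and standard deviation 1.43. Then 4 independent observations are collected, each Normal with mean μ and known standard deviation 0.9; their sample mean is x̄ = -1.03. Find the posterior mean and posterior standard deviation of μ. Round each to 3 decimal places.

With known σ, the Normal prior is conjugate. Weight on the data is w = (n/σ²)/(n/σ² + 1/τ₀²) = 4.93827/(4.93827+0.489021) = 0.90990.
Posterior mean = w·x̄ + (1−w)·μ₀ = 0.90990·-1.03 + 0.090104·2.09 = -0.749. Posterior variance = 1/(4.93827+0.489021) = 0.184254, so SD = 0.429.

Posterior mean ≈ -0.749; posterior SD ≈ 0.429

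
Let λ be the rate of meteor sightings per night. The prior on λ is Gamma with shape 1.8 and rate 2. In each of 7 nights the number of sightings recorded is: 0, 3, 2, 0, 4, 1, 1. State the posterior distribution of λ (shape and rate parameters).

Total count ∑xᵢ = 11 over n = 7 nights.
Gamma is conjugate to the Poisson likelihood: posterior is Gamma(shape = 1.8+11 = 12.8, rate = 2+7 = 9).

Posterior: Gamma(shape=12.8, rate=9)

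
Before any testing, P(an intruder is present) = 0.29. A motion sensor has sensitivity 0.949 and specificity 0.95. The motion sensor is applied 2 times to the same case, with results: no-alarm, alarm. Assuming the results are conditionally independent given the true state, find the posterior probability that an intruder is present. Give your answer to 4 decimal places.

With H the event that an intruder is present, the joint likelihood of the observed sequence is P(data|H) = 0.051·0.949 = 0.048399 and P(data|¬H) = 0.95·0.05 = 0.047500.
Bayes: P(H|data) = 0.29·0.048399 / (0.29·0.048399 + 0.71·0.047500) = 0.014036/0.047761 = 0.2939.

Posterior P(H) ≈ 0.2939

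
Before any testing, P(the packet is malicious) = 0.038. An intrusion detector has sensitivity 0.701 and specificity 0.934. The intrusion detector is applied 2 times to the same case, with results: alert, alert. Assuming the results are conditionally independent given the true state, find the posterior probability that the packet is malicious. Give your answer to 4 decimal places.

Let H be the event that the packet is malicious; start with P(H) = 0.038. P('alert'|H) = 0.701, P('alert'|¬H) = 0.066.
Update on result 1 ('alert'): P(H) ← 0.701·0.0380 / (0.701·0.0380 + 0.066·0.9620) = 0.026638/0.090130 = 0.2956.
Update on result 2 ('alert'): P(H) ← 0.701·0.2956 / (0.701·0.2956 + 0.066·0.7044) = 0.20718/0.25367 = 0.8167.

Posterior P(H) ≈ 0.8167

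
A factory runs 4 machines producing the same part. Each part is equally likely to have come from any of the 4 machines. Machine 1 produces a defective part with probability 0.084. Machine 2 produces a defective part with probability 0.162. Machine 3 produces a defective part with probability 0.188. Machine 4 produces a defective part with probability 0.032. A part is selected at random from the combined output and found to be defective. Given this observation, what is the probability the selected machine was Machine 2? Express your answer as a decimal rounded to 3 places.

Posterior probability ≈ 0.348

Tabulate prior·likelihood by source: [1] prior 0.25, lik 0.084, product 0.02100; [2] prior 0.25, lik 0.162, product 0.04050; [3] prior 0.25, lik 0.188, product 0.04700; [4] prior 0.25, lik 0.032, product 0.008000.
Normalizing constant = 0.11650; the posterior for Machine 2 is its product over the sum, 0.04050/0.11650 = 0.348.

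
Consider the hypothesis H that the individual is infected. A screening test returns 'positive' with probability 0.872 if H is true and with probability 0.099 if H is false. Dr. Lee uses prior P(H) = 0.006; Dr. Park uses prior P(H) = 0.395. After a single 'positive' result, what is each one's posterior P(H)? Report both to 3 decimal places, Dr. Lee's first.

Dr. Lee: 0.050; Dr. Park: 0.852

P('+'|H) = 0.872, P('+'|¬H) = 0.099.
Dr. Lee: numerator 0.872·0.006 = 0.0052320; evidence = 0.0052320+0.099·0.994 = 0.10364; posterior = 0.050.
Dr. Park: numerator 0.872·0.395 = 0.34444; evidence = 0.34444+0.099·0.605 = 0.40433; posterior = 0.852.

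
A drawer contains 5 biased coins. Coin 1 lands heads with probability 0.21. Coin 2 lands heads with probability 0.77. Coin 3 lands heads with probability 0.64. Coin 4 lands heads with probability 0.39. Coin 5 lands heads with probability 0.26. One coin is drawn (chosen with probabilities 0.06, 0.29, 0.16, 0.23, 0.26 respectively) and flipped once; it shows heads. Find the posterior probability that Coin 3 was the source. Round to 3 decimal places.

Posterior probability ≈ 0.207

P(heads|C1) = 0.21; P(heads|C2) = 0.77; P(heads|C3) = 0.64; P(heads|C4) = 0.39; P(heads|C5) = 0.26.
Prior × likelihood for each source: 0.06·0.21=0.01260, 0.29·0.77=0.2233, 0.16·0.64=0.1024, 0.23·0.39=0.08970, 0.26·0.26=0.06760. Summing gives P(heads) = 0.49560.
P(Coin 3 | heads) = 0.1024 / 0.49560 = 0.207.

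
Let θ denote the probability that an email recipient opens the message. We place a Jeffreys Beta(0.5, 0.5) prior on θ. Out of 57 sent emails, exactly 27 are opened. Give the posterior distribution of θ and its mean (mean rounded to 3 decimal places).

The binomial likelihood is conjugate to the Beta prior: with 27 successes and 30 failures, the posterior is Beta(0.5+27, 0.5+30) = Beta(27.5, 30.5).
Posterior mean = α/(α+β) = 27.5/58 = 0.474.

Posterior: Beta(27.5, 30.5); mean ≈ 0.474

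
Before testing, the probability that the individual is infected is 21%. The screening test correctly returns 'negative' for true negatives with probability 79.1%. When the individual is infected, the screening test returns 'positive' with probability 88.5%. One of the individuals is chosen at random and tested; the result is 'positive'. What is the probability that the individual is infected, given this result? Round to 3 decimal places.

P(H | E) ≈ 0.530

Let H be the event that the individual is infected. P(H) = 0.21, so P(¬H) = 0.79. With E the 'positive' result, P(E|H) = 0.885 and P(E|¬H) = 0.209.
P(E) = 0.885·0.21 + 0.209·0.79 = 0.18585 + 0.16511 = 0.35096.
By Bayes' theorem, P(H|E) = 0.18585 / 0.35096 = 0.530.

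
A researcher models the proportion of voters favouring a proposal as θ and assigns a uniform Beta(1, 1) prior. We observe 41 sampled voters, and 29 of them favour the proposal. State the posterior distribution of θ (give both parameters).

Observing 29 successes and 12 failures updates Beta(1, 1) by adding the success and failure counts to the two shape parameters: α = 1+29 = 30, β = 1+12 = 13.

Posterior: Beta(30, 13)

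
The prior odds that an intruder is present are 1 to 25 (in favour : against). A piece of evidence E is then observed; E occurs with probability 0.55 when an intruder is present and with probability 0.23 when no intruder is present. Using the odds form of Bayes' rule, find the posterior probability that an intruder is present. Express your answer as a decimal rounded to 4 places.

Prior odds = 1/25 = 0.040000. In log-odds, ln(0.040000) = -3.2189.
Add log likelihood ratio: ln(2.3913) = 0.87184.
Posterior log-odds = -2.3470, so posterior odds = exp(-2.3470) = 0.095652. Converting, P(H|E) = 0.095652/1.0957 = 0.0873.

Posterior probability ≈ 0.0873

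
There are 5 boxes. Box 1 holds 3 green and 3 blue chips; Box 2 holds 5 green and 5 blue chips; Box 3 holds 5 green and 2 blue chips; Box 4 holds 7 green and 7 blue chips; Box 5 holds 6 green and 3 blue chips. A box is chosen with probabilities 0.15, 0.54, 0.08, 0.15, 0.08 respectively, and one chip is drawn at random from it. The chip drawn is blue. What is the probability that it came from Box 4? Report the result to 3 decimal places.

Tabulate prior·likelihood by source: [1] prior 0.15, lik 0.5, product 0.07500; [2] prior 0.54, lik 0.5, product 0.2700; [3] prior 0.08, lik 0.2857, product 0.02286; [4] prior 0.15, lik 0.5, product 0.07500; [5] prior 0.08, lik 0.3333, product 0.02667.
Normalizing constant = 0.46952; the posterior for Box 4 is its product over the sum, 0.07500/0.46952 = 0.160.

Posterior probability ≈ 0.160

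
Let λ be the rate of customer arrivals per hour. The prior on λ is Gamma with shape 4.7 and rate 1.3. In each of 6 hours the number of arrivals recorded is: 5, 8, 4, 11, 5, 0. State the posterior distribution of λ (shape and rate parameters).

Posterior: Gamma(shape=37.7, rate=7.3)

The Poisson likelihood adds the total count to the shape and the number of exposure periods to the rate. Here ∑xᵢ = 33 and n = 6, so shape 4.7→37.7 and rate 1.3→7.3.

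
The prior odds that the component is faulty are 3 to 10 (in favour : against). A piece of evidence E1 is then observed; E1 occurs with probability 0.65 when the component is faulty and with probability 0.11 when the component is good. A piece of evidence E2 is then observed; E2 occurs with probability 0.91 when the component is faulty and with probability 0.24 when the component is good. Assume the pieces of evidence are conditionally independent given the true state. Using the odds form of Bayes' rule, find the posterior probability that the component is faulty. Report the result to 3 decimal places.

Posterior probability ≈ 0.870

Prior odds = 3/10 = 0.30000. In log-odds, ln(0.30000) = -1.2040.
Add log likelihood ratios: ln(5.9091) + ln(3.7917) = 3.1093.
Posterior log-odds = 1.9053, so posterior odds = exp(1.9053) = 6.7216. Converting, P(H|E) = 6.7216/7.7216 = 0.870.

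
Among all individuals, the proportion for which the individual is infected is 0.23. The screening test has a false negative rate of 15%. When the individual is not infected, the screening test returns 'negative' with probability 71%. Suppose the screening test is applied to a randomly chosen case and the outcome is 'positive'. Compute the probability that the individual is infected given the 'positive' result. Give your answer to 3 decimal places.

P(H | E) ≈ 0.467

Write H for 'the individual is infected'. Prior odds H:¬H = 0.23/0.77 = 0.29870. For the 'positive' outcome, the likelihood ratio is 0.85/0.29 = 2.9310.
Posterior odds = 0.29870 × 2.9310 = 0.87550, so P(H|E) = 0.87550/(1+0.87550) = 0.467.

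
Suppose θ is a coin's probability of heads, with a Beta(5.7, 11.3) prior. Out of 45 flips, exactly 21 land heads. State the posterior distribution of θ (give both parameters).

The binomial likelihood is conjugate to the Beta prior: with 21 successes and 24 failures, the posterior is Beta(5.7+21, 11.3+24) = Beta(26.7, 35.3).

Posterior: Beta(26.7, 35.3)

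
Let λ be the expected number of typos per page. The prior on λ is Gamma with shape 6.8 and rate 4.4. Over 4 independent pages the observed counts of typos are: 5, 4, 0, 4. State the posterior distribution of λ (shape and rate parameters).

Posterior: Gamma(shape=19.8, rate=8.4)

The Poisson likelihood adds the total count to the shape and the number of exposure periods to the rate. Here ∑xᵢ = 13 and n = 4, so shape 6.8→19.8 and rate 4.4→8.4.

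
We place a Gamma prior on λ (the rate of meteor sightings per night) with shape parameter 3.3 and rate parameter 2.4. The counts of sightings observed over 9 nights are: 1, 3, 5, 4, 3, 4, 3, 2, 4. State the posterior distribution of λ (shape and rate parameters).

Posterior: Gamma(shape=32.3, rate=11.4)

Total count ∑xᵢ = 29 over n = 9 nights.
Gamma is conjugate to the Poisson likelihood: posterior is Gamma(shape = 3.3+29 = 32.3, rate = 2.4+9 = 11.4).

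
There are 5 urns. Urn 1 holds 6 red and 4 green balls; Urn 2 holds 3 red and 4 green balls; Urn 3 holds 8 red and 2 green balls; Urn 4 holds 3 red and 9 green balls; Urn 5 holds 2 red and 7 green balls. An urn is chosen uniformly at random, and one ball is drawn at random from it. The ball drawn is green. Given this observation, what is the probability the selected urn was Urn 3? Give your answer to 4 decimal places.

P(green|Urn 1) = 0.4; P(green|Urn 2) = 0.5714; P(green|Urn 3) = 0.2; P(green|Urn 4) = 0.75; P(green|Urn 5) = 0.7778.
Prior × likelihood for each source: 0.2·0.4=0.08000, 0.2·0.5714=0.1143, 0.2·0.2=0.04000, 0.2·0.75=0.1500, 0.2·0.7778=0.1556. Summing gives P(green) = 0.53984.
P(Urn 3 | green) = 0.04000 / 0.53984 = 0.0741.

Posterior probability ≈ 0.0741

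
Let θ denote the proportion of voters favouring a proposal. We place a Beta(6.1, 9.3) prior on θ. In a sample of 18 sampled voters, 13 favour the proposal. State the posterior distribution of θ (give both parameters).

The binomial likelihood is conjugate to the Beta prior: with 13 successes and 5 failures, the posterior is Beta(6.1+13, 9.3+5) = Beta(19.1, 14.3).

Posterior: Beta(19.1, 14.3)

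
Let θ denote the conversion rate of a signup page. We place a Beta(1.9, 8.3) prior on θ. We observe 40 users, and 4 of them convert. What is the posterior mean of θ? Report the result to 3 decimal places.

Posterior mean ≈ 0.118

The binomial likelihood is conjugate to the Beta prior: with 4 successes and 36 failures, the posterior is Beta(1.9+4, 8.3+36) = Beta(5.9, 44.3).
Posterior mean = α/(α+β) = 5.9/50.2 = 0.118.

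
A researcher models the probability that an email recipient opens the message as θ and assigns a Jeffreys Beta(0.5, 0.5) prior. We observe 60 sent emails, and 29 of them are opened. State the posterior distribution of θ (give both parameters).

Observing 29 successes and 31 failures updates Beta(0.5, 0.5) by adding the success and failure counts to the two shape parameters: α = 0.5+29 = 29.5, β = 0.5+31 = 31.5.

Posterior: Beta(29.5, 31.5)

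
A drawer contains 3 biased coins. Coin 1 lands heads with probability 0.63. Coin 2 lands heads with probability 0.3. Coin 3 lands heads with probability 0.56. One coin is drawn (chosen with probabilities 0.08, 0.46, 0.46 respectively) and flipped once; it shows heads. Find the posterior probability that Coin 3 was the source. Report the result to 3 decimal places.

P(heads|C1) = 0.63; P(heads|C2) = 0.3; P(heads|C3) = 0.56.
Prior × likelihood for each source: 0.08·0.63=0.05040, 0.46·0.3=0.1380, 0.46·0.56=0.2576. Summing gives P(heads) = 0.44600.
P(Coin 3 | heads) = 0.2576 / 0.44600 = 0.578.

Posterior probability ≈ 0.578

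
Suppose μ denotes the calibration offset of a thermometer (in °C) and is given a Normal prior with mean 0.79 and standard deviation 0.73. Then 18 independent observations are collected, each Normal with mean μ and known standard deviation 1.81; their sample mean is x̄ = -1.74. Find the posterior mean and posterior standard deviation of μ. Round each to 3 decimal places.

With known σ, the Normal prior is conjugate. Weight on the data is w = (n/σ²)/(n/σ² + 1/τ₀²) = 5.49434/(5.49434+1.87652) = 0.74541.
Posterior mean = w·x̄ + (1−w)·μ₀ = 0.74541·-1.74 + 0.25459·0.79 = -1.096. Posterior variance = 1/(5.49434+1.87652) = 0.135669, so SD = 0.368.

Posterior mean ≈ -1.096; posterior SD ≈ 0.368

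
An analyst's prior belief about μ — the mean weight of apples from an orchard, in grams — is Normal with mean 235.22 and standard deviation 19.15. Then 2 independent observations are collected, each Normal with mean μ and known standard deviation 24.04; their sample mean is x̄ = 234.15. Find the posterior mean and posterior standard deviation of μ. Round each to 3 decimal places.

Posterior mean ≈ 234.622; posterior SD ≈ 12.713

With known σ, the Normal prior is conjugate. Weight on the data is w = (n/σ²)/(n/σ² + 1/τ₀²) = 0.00346068/(0.00346068+0.00272686) = 0.55930.
Posterior mean = w·x̄ + (1−w)·μ₀ = 0.55930·234.15 + 0.44070·235.22 = 234.622. Posterior variance = 1/(0.00346068+0.00272686) = 161.615, so SD = 12.713.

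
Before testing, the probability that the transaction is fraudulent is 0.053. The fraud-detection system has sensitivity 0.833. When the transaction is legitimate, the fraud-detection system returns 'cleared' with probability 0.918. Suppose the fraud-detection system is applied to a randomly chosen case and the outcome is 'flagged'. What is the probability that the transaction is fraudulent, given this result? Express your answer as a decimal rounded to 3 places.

P(H | E) ≈ 0.362

Let H be the event that the transaction is fraudulent. P(H) = 0.053, so P(¬H) = 0.947. With E the 'flagged' result, P(E|H) = 0.833 and P(E|¬H) = 0.082.
P(E) = 0.833·0.053 + 0.082·0.947 = 0.044149 + 0.077654 = 0.12180.
By Bayes' theorem, P(H|E) = 0.044149 / 0.12180 = 0.362.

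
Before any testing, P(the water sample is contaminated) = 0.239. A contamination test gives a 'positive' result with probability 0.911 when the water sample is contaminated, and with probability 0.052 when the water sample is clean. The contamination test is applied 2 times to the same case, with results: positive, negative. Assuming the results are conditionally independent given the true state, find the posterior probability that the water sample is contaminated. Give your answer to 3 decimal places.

With H the event that the water sample is contaminated, the joint likelihood of the observed sequence is P(data|H) = 0.911·0.089 = 0.081079 and P(data|¬H) = 0.052·0.948 = 0.049296.
Bayes: P(H|data) = 0.239·0.081079 / (0.239·0.081079 + 0.761·0.049296) = 0.019378/0.056892 = 0.3406.

Posterior P(H) ≈ 0.341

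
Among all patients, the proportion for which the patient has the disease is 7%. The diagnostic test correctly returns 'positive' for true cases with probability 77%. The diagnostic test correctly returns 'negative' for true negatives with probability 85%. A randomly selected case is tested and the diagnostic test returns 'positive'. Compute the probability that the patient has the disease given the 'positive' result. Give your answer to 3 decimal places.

Let H be the event that the patient has the disease. P(H) = 0.07, so P(¬H) = 0.93. With E the 'positive' result, P(E|H) = 0.77 and P(E|¬H) = 0.15.
P(E) = 0.77·0.07 + 0.15·0.93 = 0.053900 + 0.13950 = 0.19340.
By Bayes' theorem, P(H|E) = 0.053900 / 0.19340 = 0.279.

P(H | E) ≈ 0.279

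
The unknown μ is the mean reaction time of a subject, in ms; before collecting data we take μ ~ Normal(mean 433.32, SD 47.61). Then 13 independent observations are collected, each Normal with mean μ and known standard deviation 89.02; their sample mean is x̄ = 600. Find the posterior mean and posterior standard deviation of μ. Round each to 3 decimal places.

With known σ, the Normal prior is conjugate. Weight on the data is w = (n/σ²)/(n/σ² + 1/τ₀²) = 0.00164047/(0.00164047+0.00044117) = 0.78807.
Posterior mean = w·x̄ + (1−w)·μ₀ = 0.78807·600 + 0.21193·433.32 = 564.675. Posterior variance = 1/(0.00164047+0.00044117) = 480.391, so SD = 21.918.

Posterior mean ≈ 564.675; posterior SD ≈ 21.918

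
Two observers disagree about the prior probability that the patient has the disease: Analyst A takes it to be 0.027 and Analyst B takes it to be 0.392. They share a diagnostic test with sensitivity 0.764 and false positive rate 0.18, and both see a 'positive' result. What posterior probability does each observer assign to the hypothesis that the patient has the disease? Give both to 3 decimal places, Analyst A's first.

Analyst A: 0.105; Analyst B: 0.732

P('+'|H) = 0.764, P('+'|¬H) = 0.18.
Analyst A: numerator 0.764·0.027 = 0.020628; evidence = 0.020628+0.18·0.973 = 0.19577; posterior = 0.105.
Analyst B: numerator 0.764·0.392 = 0.29949; evidence = 0.29949+0.18·0.608 = 0.40893; posterior = 0.732.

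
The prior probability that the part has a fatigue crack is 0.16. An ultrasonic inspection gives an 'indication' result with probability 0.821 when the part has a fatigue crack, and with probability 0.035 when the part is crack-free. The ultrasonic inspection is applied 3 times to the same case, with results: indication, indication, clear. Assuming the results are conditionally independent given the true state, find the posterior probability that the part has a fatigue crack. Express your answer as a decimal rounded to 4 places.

Let H be the event that the part has a fatigue crack; start with P(H) = 0.16. P('indication'|H) = 0.821, P('indication'|¬H) = 0.035.
Update on result 1 ('indication'): P(H) ← 0.821·0.1600 / (0.821·0.1600 + 0.035·0.8400) = 0.13136/0.16076 = 0.8171.
Update on result 2 ('indication'): P(H) ← 0.821·0.8171 / (0.821·0.8171 + 0.035·0.1829) = 0.67085/0.67726 = 0.9905.
Update on result 3 ('clear'): P(H) ← 0.179·0.9905 / (0.179·0.9905 + 0.965·0.0095) = 0.17731/0.18643 = 0.9511.

Posterior P(H) ≈ 0.9511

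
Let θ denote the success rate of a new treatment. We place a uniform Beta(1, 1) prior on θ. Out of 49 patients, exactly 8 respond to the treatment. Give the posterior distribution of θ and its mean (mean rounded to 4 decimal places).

The binomial likelihood is conjugate to the Beta prior: with 8 successes and 41 failures, the posterior is Beta(1+8, 1+41) = Beta(9, 42).
Posterior mean = α/(α+β) = 9/51 = 0.1765.

Posterior: Beta(9, 42); mean ≈ 0.1765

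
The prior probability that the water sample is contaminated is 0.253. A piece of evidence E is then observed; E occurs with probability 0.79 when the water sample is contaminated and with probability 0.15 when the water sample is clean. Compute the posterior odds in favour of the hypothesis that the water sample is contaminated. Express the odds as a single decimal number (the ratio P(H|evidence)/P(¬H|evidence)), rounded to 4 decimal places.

Prior odds = 0.253/(1−0.253) = 0.33869. In log-odds, ln(0.33869) = -1.0827.
Add log likelihood ratio: ln(5.2667) = 1.6614.
Posterior log-odds = 0.57872, so posterior odds = exp(0.57872) = 1.7838.

Posterior odds ≈ 1.7838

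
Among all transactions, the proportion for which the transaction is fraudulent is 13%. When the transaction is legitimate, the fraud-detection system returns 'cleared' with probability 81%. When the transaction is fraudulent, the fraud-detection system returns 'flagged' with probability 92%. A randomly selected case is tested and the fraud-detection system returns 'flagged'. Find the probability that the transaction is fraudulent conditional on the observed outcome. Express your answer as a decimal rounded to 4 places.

P(H | E) ≈ 0.4198

Write H for 'the transaction is fraudulent'. Prior odds H:¬H = 0.13/0.87 = 0.14943. For the 'flagged' outcome, the likelihood ratio is 0.92/0.19 = 4.8421.
Posterior odds = 0.14943 × 4.8421 = 0.72353, so P(H|E) = 0.72353/(1+0.72353) = 0.4198.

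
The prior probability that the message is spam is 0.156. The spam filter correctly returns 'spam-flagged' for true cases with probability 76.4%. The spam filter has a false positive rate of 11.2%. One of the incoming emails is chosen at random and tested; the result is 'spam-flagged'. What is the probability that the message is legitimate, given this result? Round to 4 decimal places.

P(¬H | E) ≈ 0.4423

Let H be the event that the message is spam. P(H) = 0.156, so P(¬H) = 0.844. With E the 'spam-flagged' result, P(E|H) = 0.764 and P(E|¬H) = 0.112.
P(E) = 0.764·0.156 + 0.112·0.844 = 0.11918 + 0.094528 = 0.21371.
By Bayes' theorem, P(H|E) = 0.11918 / 0.21371 = 0.5577. Hence P(¬H|E) = 1 − 0.5577 = 0.4423.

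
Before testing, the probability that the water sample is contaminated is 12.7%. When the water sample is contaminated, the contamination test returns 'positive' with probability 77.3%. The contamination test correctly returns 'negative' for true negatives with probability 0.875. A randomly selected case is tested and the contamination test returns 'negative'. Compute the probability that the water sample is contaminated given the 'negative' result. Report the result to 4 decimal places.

Write H for 'the water sample is contaminated'. Prior odds H:¬H = 0.127/0.873 = 0.14548. For the 'negative' outcome, the likelihood ratio is 0.227/0.875 = 0.25943.
Posterior odds = 0.14548 × 0.25943 = 0.037740, so P(H|E) = 0.037740/(1+0.037740) = 0.0364.

P(H | E) ≈ 0.0364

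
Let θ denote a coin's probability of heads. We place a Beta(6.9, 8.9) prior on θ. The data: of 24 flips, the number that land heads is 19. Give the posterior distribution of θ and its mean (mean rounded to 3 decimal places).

The binomial likelihood is conjugate to the Beta prior: with 19 successes and 5 failures, the posterior is Beta(6.9+19, 8.9+5) = Beta(25.9, 13.9).
Posterior mean = α/(α+β) = 25.9/39.8 = 0.651.

Posterior: Beta(25.9, 13.9); mean ≈ 0.651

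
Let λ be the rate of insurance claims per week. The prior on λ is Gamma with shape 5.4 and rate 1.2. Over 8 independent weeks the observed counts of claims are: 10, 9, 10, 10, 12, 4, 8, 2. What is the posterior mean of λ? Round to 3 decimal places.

Total count ∑xᵢ = 65 over n = 8 weeks.
Gamma is conjugate to the Poisson likelihood: posterior is Gamma(shape = 5.4+65 = 70.4, rate = 1.2+8 = 9.2).
Posterior mean = shape/rate = 70.4/9.2 = 7.652.

Posterior mean ≈ 7.652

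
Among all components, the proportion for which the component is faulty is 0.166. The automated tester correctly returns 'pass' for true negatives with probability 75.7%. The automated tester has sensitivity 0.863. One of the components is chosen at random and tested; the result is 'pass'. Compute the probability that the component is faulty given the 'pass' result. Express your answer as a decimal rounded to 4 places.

P(H | E) ≈ 0.0348

Let H be the event that the component is faulty. P(H) = 0.166, so P(¬H) = 0.834. With E the 'pass' result, P(E|H) = 0.137 and P(E|¬H) = 0.757.
P(E) = 0.137·0.166 + 0.757·0.834 = 0.022742 + 0.63134 = 0.65408.
By Bayes' theorem, P(H|E) = 0.022742 / 0.65408 = 0.0348.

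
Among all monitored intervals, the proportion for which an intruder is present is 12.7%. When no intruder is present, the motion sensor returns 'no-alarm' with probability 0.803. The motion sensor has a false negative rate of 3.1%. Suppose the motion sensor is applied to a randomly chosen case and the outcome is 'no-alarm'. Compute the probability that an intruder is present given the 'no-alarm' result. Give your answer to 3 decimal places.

P(H | E) ≈ 0.006

Let H be the event that an intruder is present. P(H) = 0.127, so P(¬H) = 0.873. With E the 'no-alarm' result, P(E|H) = 0.031 and P(E|¬H) = 0.803.
P(E) = 0.031·0.127 + 0.803·0.873 = 0.0039370 + 0.70102 = 0.70496.
By Bayes' theorem, P(H|E) = 0.0039370 / 0.70496 = 0.006.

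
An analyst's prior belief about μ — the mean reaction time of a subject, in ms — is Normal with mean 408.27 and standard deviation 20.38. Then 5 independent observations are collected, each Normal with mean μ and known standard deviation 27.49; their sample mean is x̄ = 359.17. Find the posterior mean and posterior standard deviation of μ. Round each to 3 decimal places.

With known σ, the Normal prior is conjugate. Weight on the data is w = (n/σ²)/(n/σ² + 1/τ₀²) = 0.00661638/(0.00661638+0.00240764) = 0.73320.
Posterior mean = w·x̄ + (1−w)·μ₀ = 0.73320·359.17 + 0.26680·408.27 = 372.270. Posterior variance = 1/(0.00661638+0.00240764) = 110.815, so SD = 10.527.

Posterior mean ≈ 372.270; posterior SD ≈ 10.527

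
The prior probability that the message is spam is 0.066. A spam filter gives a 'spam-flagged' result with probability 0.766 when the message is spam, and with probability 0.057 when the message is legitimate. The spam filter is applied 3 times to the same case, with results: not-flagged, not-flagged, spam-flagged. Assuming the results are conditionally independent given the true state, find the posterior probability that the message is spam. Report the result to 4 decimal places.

With H the event that the message is spam, the joint likelihood of the observed sequence is P(data|H) = 0.234·0.234·0.766 = 0.041943 and P(data|¬H) = 0.943·0.943·0.057 = 0.050687.
Bayes: P(H|data) = 0.066·0.041943 / (0.066·0.041943 + 0.934·0.050687) = 0.0027682/0.050110 = 0.0552.

Posterior P(H) ≈ 0.0552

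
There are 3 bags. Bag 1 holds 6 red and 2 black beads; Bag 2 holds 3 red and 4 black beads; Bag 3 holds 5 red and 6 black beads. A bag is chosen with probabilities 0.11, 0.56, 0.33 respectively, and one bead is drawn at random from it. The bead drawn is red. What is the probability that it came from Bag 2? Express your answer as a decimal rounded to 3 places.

P(red|Bag 1) = 0.75; P(red|Bag 2) = 0.4286; P(red|Bag 3) = 0.4545.
Prior × likelihood for each source: 0.11·0.75=0.08250, 0.56·0.4286=0.2400, 0.33·0.4545=0.1500. Summing gives P(red) = 0.47250.
P(Bag 2 | red) = 0.2400 / 0.47250 = 0.508.

Posterior probability ≈ 0.508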